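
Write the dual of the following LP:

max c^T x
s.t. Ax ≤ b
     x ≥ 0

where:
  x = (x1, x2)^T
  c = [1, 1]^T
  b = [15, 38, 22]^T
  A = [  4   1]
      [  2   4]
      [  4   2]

Primal max cᵀx s.t. Ax ≤ b, x ≥ 0  →  Dual min bᵀy s.t. Aᵀy ≥ c, y ≥ 0.

Minimize: z = 15y1 + 38y2 + 22y3

Subject to:
  4y1 + 2y2 + 4y3 ≥ 1
  y1 + 4y2 + 2y3 ≥ 1
  y1, y2, y3 ≥ 0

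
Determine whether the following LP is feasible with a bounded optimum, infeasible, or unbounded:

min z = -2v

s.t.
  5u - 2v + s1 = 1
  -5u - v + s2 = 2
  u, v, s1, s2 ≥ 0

Unbounded (objective can decrease without bound)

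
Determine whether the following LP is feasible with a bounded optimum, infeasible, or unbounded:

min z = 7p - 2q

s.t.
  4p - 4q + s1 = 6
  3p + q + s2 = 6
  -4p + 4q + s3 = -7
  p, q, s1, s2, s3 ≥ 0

Infeasible (no feasible solution exists)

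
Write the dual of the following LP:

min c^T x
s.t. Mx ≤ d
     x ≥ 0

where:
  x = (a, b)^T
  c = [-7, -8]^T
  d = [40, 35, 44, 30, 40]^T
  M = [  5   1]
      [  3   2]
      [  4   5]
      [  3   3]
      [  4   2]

Primal min cᵀx s.t. Ax ≤ b, x ≥ 0  →  Dual max −bᵀy s.t. Aᵀy ≥ −c, y ≥ 0.

Maximize: z = -40y1 - 35y2 - 44y3 - 30y4 - 40y5

Subject to:
  5y1 + 3y2 + 4y3 + 3y4 + 4y5 ≥ 7
  y1 + 2y2 + 5y3 + 3y4 + 2y5 ≥ 8
  y1, y2, y3, y4, y5 ≥ 0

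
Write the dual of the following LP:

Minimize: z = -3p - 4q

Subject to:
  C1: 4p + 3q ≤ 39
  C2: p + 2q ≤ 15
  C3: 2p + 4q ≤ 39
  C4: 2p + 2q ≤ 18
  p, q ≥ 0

Primal min cᵀx s.t. Ax ≤ b, x ≥ 0  →  Dual max −bᵀy s.t. Aᵀy ≥ −c, y ≥ 0.

Maximize: z = -39y1 - 15y2 - 39y3 - 18y4

Subject to:
  4y1 + y2 + 2y3 + 2y4 ≥ 3
  3y1 + 2y2 + 4y3 + 2y4 ≥ 4
  y1, y2, y3, y4 ≥ 0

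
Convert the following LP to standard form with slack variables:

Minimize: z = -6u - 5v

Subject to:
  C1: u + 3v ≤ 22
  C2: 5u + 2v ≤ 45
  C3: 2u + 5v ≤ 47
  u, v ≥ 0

min z = -6u - 5v

s.t.
  u + 3v + s1 = 22
  5u + 2v + s2 = 45
  2u + 5v + s3 = 47
  u, v, s1, s2, s3 ≥ 0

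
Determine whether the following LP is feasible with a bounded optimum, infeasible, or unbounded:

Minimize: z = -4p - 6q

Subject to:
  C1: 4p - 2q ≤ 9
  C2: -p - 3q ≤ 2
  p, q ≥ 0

Unbounded (objective can decrease without bound)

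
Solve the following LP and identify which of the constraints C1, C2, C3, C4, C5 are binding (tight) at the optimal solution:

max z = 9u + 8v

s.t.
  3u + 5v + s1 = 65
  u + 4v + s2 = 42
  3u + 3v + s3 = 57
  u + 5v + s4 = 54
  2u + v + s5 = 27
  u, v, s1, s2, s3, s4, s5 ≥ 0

At u = 10, v = 7, compute slack b - a·x for each constraint:
  C1: 65 − 65 = 0  (binding)
  C2: 42 − 38 = 4  (slack)
  C3: 57 − 51 = 6  (slack)
  C4: 54 − 45 = 9  (slack)
  C5: 27 − 27 = 0  (binding)

Optimal: u = 10, v = 7
Binding: C1, C5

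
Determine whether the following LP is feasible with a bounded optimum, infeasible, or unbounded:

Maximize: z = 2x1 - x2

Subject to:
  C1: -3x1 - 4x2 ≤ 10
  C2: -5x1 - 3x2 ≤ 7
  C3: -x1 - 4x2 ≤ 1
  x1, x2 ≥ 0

Unbounded (objective can increase without bound)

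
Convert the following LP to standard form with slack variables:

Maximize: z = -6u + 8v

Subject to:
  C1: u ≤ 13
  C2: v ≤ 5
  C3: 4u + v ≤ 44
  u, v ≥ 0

max z = -6u + 8v

s.t.
  u + s1 = 13
  v + s2 = 5
  4u + v + s3 = 44
  u, v, s1, s2, s3 ≥ 0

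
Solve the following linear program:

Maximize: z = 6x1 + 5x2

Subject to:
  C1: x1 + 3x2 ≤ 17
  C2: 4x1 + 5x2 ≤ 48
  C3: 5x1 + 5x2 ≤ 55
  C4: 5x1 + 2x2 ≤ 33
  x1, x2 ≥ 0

Evaluate the objective at each vertex of the feasible region:
  z(0, 0) = 0
  z(6.6, 0) = 39.6
  z(5, 4) = 50  ←
  z(0, 5.667) = 28.33
The maximum is at x1 = 5, x2 = 4.

x1 = 5, x2 = 4, z = 50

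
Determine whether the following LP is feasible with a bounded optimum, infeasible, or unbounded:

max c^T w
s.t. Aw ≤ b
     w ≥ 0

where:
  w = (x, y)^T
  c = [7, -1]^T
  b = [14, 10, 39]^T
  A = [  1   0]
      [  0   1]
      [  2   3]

Feasible with a bounded optimal solution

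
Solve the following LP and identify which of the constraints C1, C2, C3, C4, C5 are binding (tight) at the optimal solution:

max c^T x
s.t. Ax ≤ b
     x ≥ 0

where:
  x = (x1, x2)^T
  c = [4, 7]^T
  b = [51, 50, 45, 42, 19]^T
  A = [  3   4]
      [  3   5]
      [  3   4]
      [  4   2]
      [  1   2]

At x1 = 5, x2 = 7, compute slack b - a·x for each constraint:
  C1: 51 − 43 = 8  (slack)
  C2: 50 − 50 = 0  (binding)
  C3: 45 − 43 = 2  (slack)
  C4: 42 − 34 = 8  (slack)
  C5: 19 − 19 = 0  (binding)

Optimal: x1 = 5, x2 = 7
Binding: C2, C5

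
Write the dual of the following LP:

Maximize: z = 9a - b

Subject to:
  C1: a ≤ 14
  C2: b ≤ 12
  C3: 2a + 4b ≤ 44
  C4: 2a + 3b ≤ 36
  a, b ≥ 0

Primal max cᵀx s.t. Ax ≤ b, x ≥ 0  →  Dual min bᵀy s.t. Aᵀy ≥ c, y ≥ 0.

Minimize: z = 14y1 + 12y2 + 44y3 + 36y4

Subject to:
  y1 + 2y3 + 2y4 ≥ 9
  y2 + 4y3 + 3y4 ≥ -1
  y1, y2, y3, y4 ≥ 0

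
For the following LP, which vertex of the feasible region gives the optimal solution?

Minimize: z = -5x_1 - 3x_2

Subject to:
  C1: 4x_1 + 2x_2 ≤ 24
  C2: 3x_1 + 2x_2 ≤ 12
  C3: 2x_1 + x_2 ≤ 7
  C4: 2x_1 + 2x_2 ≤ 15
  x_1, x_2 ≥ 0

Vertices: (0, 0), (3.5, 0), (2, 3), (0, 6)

Evaluate the objective at each vertex of the feasible region:
  z(0, 0) = 0
  z(3.5, 0) = -17.5
  z(2, 3) = -19  ←
  z(0, 6) = -18
The minimum is at x_1 = 2, x_2 = 3.

(2, 3)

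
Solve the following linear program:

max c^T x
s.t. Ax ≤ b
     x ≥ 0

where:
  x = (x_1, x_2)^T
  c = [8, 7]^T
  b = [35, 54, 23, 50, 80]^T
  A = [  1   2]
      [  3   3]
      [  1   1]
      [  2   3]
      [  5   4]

Evaluate the objective at each vertex of the feasible region:
  z(0, 0) = 0
  z(16, 0) = 128
  z(8, 10) = 134  ←
  z(4, 14) = 130
  z(0, 16.67) = 116.7
The maximum is at x_1 = 8, x_2 = 10.

x_1 = 8, x_2 = 10, z = 134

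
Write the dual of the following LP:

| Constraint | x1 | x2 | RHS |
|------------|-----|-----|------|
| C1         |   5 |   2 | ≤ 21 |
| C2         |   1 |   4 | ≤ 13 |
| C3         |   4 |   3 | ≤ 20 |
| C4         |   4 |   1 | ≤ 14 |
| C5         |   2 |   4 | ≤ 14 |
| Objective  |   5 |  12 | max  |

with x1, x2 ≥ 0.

Primal max cᵀx s.t. Ax ≤ b, x ≥ 0  →  Dual min bᵀy s.t. Aᵀy ≥ c, y ≥ 0.

Minimize: z = 21y1 + 13y2 + 20y3 + 14y4 + 14y5

Subject to:
  5y1 + y2 + 4y3 + 4y4 + 2y5 ≥ 5
  2y1 + 4y2 + 3y3 + y4 + 4y5 ≥ 12
  y1, y2, y3, y4, y5 ≥ 0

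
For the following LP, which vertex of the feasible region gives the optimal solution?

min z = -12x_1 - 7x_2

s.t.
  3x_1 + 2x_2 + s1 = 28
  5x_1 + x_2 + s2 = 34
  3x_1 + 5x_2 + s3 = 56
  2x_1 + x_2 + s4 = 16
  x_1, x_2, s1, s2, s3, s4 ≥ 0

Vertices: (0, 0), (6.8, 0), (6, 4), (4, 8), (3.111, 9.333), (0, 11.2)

Evaluate the objective at each vertex of the feasible region:
  z(0, 0) = 0
  z(6.8, 0) = -81.6
  z(6, 4) = -100
  z(4, 8) = -104  ←
  z(3.111, 9.333) = -102.7
  z(0, 11.2) = -78.4
The minimum is at x_1 = 4, x_2 = 8.

(4, 8)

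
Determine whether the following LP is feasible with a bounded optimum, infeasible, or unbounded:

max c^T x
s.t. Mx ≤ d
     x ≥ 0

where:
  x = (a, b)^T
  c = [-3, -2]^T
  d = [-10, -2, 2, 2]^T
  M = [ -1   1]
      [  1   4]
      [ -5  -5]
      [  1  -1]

Infeasible (no feasible solution exists)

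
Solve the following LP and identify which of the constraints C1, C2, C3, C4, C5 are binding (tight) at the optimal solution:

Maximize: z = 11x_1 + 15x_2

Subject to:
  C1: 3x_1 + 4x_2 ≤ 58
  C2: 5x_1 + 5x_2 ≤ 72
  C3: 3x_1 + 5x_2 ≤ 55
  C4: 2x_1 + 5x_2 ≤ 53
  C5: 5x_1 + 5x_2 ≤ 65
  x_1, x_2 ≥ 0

At x_1 = 5, x_2 = 8, compute slack b - a·x for each constraint:
  C1: 58 − 47 = 11  (slack)
  C2: 72 − 65 = 7  (slack)
  C3: 55 − 55 = 0  (binding)
  C4: 53 − 50 = 3  (slack)
  C5: 65 − 65 = 0  (binding)

Optimal: x_1 = 5, x_2 = 8
Binding: C3, C5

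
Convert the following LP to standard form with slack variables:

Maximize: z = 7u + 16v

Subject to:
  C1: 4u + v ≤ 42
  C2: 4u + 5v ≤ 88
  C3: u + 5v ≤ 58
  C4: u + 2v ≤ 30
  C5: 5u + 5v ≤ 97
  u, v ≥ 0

max z = 7u + 16v

s.t.
  4u + v + s1 = 42
  4u + 5v + s2 = 88
  u + 5v + s3 = 58
  u + 2v + s4 = 30
  5u + 5v + s5 = 97
  u, v, s1, s2, s3, s4, s5 ≥ 0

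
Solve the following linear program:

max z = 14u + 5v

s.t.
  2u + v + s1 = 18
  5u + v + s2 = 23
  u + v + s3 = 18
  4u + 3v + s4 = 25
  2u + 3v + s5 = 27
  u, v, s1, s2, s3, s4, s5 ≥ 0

Evaluate the objective at each vertex of the feasible region:
  z(0, 0) = 0
  z(4.6, 0) = 64.4
  z(4, 3) = 71  ←
  z(0, 8.333) = 41.67
The maximum is at u = 4, v = 3.

u = 4, v = 3, z = 71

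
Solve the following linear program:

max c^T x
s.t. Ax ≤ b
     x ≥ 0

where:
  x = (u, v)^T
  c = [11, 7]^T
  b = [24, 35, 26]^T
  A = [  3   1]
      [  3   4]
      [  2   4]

Evaluate the objective at each vertex of the feasible region:
  z(0, 0) = 0
  z(8, 0) = 88
  z(7, 3) = 98  ←
  z(0, 6.5) = 45.5
The maximum is at u = 7, v = 3.

u = 7, v = 3, z = 98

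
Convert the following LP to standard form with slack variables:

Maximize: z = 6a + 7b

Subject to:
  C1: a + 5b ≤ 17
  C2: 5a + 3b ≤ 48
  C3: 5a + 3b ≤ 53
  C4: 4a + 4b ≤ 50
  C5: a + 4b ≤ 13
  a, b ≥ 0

max z = 6a + 7b

s.t.
  a + 5b + s1 = 17
  5a + 3b + s2 = 48
  5a + 3b + s3 = 53
  4a + 4b + s4 = 50
  a + 4b + s5 = 13
  a, b, s1, s2, s3, s4, s5 ≥ 0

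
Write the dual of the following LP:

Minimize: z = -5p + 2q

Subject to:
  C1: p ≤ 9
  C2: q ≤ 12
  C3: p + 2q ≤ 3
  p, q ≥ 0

Primal min cᵀx s.t. Ax ≤ b, x ≥ 0  →  Dual max −bᵀy s.t. Aᵀy ≥ −c, y ≥ 0.

Maximize: z = -9y1 - 12y2 - 3y3

Subject to:
  y1 + y3 ≥ 5
  y2 + 2y3 ≥ -2
  y1, y2, y3 ≥ 0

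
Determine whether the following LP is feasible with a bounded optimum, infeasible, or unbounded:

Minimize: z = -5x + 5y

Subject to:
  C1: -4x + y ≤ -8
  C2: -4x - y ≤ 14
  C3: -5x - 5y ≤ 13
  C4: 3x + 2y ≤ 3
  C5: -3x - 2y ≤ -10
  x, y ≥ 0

Infeasible (no feasible solution exists)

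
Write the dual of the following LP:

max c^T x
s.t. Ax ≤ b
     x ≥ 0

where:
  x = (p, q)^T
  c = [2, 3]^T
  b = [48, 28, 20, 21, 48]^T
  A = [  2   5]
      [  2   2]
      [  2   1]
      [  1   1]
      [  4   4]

Primal max cᵀx s.t. Ax ≤ b, x ≥ 0  →  Dual min bᵀy s.t. Aᵀy ≥ c, y ≥ 0.

Minimize: z = 48y1 + 28y2 + 20y3 + 21y4 + 48y5

Subject to:
  2y1 + 2y2 + 2y3 + y4 + 4y5 ≥ 2
  5y1 + 2y2 + y3 + y4 + 4y5 ≥ 3
  y1, y2, y3, y4, y5 ≥ 0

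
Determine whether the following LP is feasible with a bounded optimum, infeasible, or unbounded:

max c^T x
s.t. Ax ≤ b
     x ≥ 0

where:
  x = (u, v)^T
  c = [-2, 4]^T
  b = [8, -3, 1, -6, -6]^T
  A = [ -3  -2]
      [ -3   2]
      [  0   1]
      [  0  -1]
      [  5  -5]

Infeasible (no feasible solution exists)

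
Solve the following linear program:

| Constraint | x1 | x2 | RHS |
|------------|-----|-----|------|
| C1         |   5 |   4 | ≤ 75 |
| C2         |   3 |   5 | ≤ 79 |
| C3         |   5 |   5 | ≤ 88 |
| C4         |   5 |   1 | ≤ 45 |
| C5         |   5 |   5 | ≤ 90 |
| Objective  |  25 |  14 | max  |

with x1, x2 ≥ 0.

Evaluate the objective at each vertex of the feasible region:
  z(0, 0) = 0
  z(9, 0) = 225
  z(7, 10) = 315  ←
  z(4.6, 13) = 297
  z(4.5, 13.1) = 295.9
  z(0, 15.8) = 221.2
The maximum is at x1 = 7, x2 = 10.

x1 = 7, x2 = 10, z = 315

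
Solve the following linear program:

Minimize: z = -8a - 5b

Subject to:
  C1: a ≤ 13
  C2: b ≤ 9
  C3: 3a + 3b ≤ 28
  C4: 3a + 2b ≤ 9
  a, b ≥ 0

Evaluate the objective at each vertex of the feasible region:
  z(0, 0) = 0
  z(3, 0) = -24  ←
  z(0, 4.5) = -22.5
The minimum is at a = 3, b = 0.

a = 3, b = 0, z = -24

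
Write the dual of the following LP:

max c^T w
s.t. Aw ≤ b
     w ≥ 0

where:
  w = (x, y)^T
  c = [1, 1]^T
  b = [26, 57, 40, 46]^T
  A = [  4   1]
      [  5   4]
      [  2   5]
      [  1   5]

Primal max cᵀx s.t. Ax ≤ b, x ≥ 0  →  Dual min bᵀy s.t. Aᵀy ≥ c, y ≥ 0.

Minimize: z = 26y1 + 57y2 + 40y3 + 46y4

Subject to:
  4y1 + 5y2 + 2y3 + y4 ≥ 1
  y1 + 4y2 + 5y3 + 5y4 ≥ 1
  y1, y2, y3, y4 ≥ 0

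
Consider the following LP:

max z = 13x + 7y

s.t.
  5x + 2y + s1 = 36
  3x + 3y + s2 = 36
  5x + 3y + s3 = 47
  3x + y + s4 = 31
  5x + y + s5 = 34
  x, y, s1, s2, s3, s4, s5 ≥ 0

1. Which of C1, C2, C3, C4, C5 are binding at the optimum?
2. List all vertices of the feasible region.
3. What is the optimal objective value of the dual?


1. C1, C2
2. (0, 0), (6.8, 0), (6.4, 2), (4, 8), (0, 12)
3. 108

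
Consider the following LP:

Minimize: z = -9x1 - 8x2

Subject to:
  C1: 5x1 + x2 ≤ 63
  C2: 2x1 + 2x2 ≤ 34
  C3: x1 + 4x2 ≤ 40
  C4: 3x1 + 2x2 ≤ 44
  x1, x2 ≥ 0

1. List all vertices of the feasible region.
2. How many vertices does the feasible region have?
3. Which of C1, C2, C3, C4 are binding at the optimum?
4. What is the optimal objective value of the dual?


1. (0, 0), (12.6, 0), (11.71, 4.429), (10, 7), (9.333, 7.667), (0, 10)
2. 6
3. C2, C4
4. -146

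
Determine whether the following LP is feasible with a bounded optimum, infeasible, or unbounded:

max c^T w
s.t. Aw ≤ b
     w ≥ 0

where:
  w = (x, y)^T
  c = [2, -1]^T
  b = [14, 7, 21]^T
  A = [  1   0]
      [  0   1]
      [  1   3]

Feasible with a bounded optimal solution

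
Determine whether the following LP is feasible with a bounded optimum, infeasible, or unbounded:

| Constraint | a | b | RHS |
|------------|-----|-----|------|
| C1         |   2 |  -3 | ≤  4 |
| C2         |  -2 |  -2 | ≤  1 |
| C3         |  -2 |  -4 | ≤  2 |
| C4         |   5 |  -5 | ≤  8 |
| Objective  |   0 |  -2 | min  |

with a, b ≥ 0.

Unbounded (objective can decrease without bound)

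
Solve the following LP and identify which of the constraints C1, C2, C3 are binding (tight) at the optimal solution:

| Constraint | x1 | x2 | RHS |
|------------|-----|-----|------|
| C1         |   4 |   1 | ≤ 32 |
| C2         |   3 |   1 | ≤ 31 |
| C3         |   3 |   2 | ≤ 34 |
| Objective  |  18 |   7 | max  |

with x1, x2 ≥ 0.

At x1 = 6, x2 = 8, compute slack b - a·x for each constraint:
  C1: 32 − 32 = 0  (binding)
  C2: 31 − 26 = 5  (slack)
  C3: 34 − 34 = 0  (binding)

Optimal: x1 = 6, x2 = 8
Binding: C1, C3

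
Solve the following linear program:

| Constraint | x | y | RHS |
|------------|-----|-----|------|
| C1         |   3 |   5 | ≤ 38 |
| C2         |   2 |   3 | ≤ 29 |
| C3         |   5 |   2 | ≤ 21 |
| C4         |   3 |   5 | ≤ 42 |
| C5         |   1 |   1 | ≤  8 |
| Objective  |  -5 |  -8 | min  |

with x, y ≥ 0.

Evaluate the objective at each vertex of the feasible region:
  z(0, 0) = 0
  z(4.2, 0) = -21
  z(1.667, 6.333) = -59
  z(1, 7) = -61  ←
  z(0, 7.6) = -60.8
The minimum is at x = 1, y = 7.

x = 1, y = 7, z = -61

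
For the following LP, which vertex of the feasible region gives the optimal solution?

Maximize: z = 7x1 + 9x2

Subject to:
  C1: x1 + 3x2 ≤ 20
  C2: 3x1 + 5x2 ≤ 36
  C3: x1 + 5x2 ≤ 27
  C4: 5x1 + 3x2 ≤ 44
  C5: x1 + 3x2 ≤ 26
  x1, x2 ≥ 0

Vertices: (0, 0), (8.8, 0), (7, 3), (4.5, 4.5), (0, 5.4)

Evaluate the objective at each vertex of the feasible region:
  z(0, 0) = 0
  z(8.8, 0) = 61.6
  z(7, 3) = 76  ←
  z(4.5, 4.5) = 72
  z(0, 5.4) = 48.6
The maximum is at x1 = 7, x2 = 3.

(7, 3)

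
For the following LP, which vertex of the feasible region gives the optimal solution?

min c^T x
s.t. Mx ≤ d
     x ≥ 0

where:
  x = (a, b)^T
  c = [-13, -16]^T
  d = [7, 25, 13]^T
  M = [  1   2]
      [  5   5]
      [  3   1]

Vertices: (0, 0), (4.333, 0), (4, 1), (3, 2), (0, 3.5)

Evaluate the objective at each vertex of the feasible region:
  z(0, 0) = 0
  z(4.333, 0) = -56.33
  z(4, 1) = -68
  z(3, 2) = -71  ←
  z(0, 3.5) = -56
The minimum is at a = 3, b = 2.

(3, 2)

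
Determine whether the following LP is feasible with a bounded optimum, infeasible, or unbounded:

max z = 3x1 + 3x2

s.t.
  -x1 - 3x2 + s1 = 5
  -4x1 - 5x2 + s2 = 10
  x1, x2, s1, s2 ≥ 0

Unbounded (objective can increase without bound)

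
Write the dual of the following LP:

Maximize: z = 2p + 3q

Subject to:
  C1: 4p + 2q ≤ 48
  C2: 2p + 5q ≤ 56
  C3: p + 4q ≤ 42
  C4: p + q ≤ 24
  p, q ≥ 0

Primal max cᵀx s.t. Ax ≤ b, x ≥ 0  →  Dual min bᵀy s.t. Aᵀy ≥ c, y ≥ 0.

Minimize: z = 48y1 + 56y2 + 42y3 + 24y4

Subject to:
  4y1 + 2y2 + y3 + y4 ≥ 2
  2y1 + 5y2 + 4y3 + y4 ≥ 3
  y1, y2, y3, y4 ≥ 0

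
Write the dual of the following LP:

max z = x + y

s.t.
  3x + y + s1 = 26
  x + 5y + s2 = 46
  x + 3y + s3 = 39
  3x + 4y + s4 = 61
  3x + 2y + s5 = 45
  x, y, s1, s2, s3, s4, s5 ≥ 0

Primal max cᵀx s.t. Ax ≤ b, x ≥ 0  →  Dual min bᵀy s.t. Aᵀy ≥ c, y ≥ 0.

Minimize: z = 26y1 + 46y2 + 39y3 + 61y4 + 45y5

Subject to:
  3y1 + y2 + y3 + 3y4 + 3y5 ≥ 1
  y1 + 5y2 + 3y3 + 4y4 + 2y5 ≥ 1
  y1, y2, y3, y4, y5 ≥ 0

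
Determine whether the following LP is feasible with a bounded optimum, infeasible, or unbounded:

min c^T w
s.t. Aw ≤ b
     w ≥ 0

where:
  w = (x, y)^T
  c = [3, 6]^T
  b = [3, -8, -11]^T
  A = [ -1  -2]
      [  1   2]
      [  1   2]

Infeasible (no feasible solution exists)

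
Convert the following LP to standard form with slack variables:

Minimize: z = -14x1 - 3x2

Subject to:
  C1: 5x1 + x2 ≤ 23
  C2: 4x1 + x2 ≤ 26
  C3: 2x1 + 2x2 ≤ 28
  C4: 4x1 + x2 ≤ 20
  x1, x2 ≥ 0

min z = -14x1 - 3x2

s.t.
  5x1 + x2 + s1 = 23
  4x1 + x2 + s2 = 26
  2x1 + 2x2 + s3 = 28
  4x1 + x2 + s4 = 20
  x1, x2, s1, s2, s3, s4 ≥ 0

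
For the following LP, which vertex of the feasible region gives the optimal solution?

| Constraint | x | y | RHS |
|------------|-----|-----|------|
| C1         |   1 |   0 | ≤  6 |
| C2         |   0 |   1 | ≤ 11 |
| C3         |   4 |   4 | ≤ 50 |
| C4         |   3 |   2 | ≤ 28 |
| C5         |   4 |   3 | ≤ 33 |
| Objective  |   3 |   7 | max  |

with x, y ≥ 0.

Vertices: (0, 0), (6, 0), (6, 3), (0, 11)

Evaluate the objective at each vertex of the feasible region:
  z(0, 0) = 0
  z(6, 0) = 18
  z(6, 3) = 39
  z(0, 11) = 77  ←
The maximum is at x = 0, y = 11.

(0, 11)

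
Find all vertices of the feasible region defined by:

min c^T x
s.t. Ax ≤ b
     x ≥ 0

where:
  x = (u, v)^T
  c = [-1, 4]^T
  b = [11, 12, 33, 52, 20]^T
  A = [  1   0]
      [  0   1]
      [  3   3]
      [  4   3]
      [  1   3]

(0, 0), (11, 0), (6.5, 4.5), (0, 6.667)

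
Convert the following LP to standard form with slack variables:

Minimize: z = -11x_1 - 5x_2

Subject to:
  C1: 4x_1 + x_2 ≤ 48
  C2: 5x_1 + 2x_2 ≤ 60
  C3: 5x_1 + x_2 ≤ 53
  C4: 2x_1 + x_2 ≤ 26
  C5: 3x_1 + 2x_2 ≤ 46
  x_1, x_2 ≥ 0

min z = -11x_1 - 5x_2

s.t.
  4x_1 + x_2 + s1 = 48
  5x_1 + 2x_2 + s2 = 60
  5x_1 + x_2 + s3 = 53
  2x_1 + x_2 + s4 = 26
  3x_1 + 2x_2 + s5 = 46
  x_1, x_2, s1, s2, s3, s4, s5 ≥ 0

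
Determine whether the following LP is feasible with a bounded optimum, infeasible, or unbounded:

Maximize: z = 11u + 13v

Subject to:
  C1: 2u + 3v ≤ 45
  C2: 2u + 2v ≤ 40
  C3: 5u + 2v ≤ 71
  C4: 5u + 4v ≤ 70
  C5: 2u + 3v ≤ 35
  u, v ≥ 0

Feasible with a bounded optimal solution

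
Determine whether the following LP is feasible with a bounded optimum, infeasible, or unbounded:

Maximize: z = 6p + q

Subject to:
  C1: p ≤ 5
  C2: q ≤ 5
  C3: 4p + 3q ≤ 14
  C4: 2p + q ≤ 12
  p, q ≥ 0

Feasible with a bounded optimal solution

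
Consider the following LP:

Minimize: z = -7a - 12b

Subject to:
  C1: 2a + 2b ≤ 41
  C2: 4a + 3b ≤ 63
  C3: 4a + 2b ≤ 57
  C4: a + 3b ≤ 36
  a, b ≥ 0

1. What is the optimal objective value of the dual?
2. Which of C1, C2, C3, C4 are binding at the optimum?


1. -171
2. C2, C4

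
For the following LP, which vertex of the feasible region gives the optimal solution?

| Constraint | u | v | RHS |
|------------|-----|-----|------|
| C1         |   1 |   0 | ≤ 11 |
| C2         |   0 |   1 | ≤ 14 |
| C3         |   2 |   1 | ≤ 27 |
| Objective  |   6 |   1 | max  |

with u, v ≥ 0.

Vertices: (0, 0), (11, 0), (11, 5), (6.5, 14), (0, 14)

Evaluate the objective at each vertex of the feasible region:
  z(0, 0) = 0
  z(11, 0) = 66
  z(11, 5) = 71  ←
  z(6.5, 14) = 53
  z(0, 14) = 14
The maximum is at u = 11, v = 5.

(11, 5)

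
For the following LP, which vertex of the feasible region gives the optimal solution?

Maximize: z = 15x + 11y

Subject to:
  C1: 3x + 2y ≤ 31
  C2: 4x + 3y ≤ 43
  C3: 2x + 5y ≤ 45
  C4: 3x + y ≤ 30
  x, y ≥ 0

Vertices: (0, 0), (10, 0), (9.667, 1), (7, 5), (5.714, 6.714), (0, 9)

Evaluate the objective at each vertex of the feasible region:
  z(0, 0) = 0
  z(10, 0) = 150
  z(9.667, 1) = 156
  z(7, 5) = 160  ←
  z(5.714, 6.714) = 159.6
  z(0, 9) = 99
The maximum is at x = 7, y = 5.

(7, 5)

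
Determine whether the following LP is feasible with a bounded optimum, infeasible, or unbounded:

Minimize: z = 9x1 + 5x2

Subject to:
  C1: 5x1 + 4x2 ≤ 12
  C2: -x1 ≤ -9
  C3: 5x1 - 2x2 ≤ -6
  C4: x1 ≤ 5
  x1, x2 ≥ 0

Infeasible (no feasible solution exists)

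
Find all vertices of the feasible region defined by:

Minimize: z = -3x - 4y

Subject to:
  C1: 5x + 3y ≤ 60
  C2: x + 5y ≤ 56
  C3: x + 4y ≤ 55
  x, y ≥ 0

(0, 0), (12, 0), (6, 10), (0, 11.2)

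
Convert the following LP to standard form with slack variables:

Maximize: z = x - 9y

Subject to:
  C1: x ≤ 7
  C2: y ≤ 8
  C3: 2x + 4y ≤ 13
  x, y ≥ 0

max z = x - 9y

s.t.
  x + s1 = 7
  y + s2 = 8
  2x + 4y + s3 = 13
  x, y, s1, s2, s3 ≥ 0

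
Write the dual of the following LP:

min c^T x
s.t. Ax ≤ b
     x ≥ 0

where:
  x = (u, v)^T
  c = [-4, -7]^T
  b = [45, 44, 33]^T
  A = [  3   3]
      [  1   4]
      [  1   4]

Primal min cᵀx s.t. Ax ≤ b, x ≥ 0  →  Dual max −bᵀy s.t. Aᵀy ≥ −c, y ≥ 0.

Maximize: z = -45y1 - 44y2 - 33y3

Subject to:
  3y1 + y2 + y3 ≥ 4
  3y1 + 4y2 + 4y3 ≥ 7
  y1, y2, y3 ≥ 0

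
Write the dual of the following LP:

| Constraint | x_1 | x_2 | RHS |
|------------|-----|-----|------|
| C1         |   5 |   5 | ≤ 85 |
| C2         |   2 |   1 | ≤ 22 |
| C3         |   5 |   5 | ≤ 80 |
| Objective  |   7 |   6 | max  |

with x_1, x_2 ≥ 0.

Primal max cᵀx s.t. Ax ≤ b, x ≥ 0  →  Dual min bᵀy s.t. Aᵀy ≥ c, y ≥ 0.

Minimize: z = 85y1 + 22y2 + 80y3

Subject to:
  5y1 + 2y2 + 5y3 ≥ 7
  5y1 + y2 + 5y3 ≥ 6
  y1, y2, y3 ≥ 0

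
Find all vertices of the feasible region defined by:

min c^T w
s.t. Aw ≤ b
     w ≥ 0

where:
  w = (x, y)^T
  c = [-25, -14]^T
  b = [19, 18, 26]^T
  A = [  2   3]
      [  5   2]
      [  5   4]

(0, 0), (3.6, 0), (2, 4), (0.2857, 6.143), (0, 6.333)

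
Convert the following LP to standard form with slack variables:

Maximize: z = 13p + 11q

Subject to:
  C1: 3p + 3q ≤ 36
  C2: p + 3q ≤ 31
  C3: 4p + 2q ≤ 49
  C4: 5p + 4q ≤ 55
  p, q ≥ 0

max z = 13p + 11q

s.t.
  3p + 3q + s1 = 36
  p + 3q + s2 = 31
  4p + 2q + s3 = 49
  5p + 4q + s4 = 55
  p, q, s1, s2, s3, s4 ≥ 0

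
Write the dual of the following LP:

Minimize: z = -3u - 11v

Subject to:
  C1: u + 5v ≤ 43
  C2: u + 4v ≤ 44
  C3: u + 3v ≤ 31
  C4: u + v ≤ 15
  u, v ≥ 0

Primal min cᵀx s.t. Ax ≤ b, x ≥ 0  →  Dual max −bᵀy s.t. Aᵀy ≥ −c, y ≥ 0.

Maximize: z = -43y1 - 44y2 - 31y3 - 15y4

Subject to:
  y1 + y2 + y3 + y4 ≥ 3
  5y1 + 4y2 + 3y3 + y4 ≥ 11
  y1, y2, y3, y4 ≥ 0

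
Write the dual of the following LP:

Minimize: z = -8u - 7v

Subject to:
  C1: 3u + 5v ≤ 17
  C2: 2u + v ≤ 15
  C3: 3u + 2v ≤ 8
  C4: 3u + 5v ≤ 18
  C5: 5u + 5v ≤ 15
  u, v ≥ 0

Primal min cᵀx s.t. Ax ≤ b, x ≥ 0  →  Dual max −bᵀy s.t. Aᵀy ≥ −c, y ≥ 0.

Maximize: z = -17y1 - 15y2 - 8y3 - 18y4 - 15y5

Subject to:
  3y1 + 2y2 + 3y3 + 3y4 + 5y5 ≥ 8
  5y1 + y2 + 2y3 + 5y4 + 5y5 ≥ 7
  y1, y2, y3, y4, y5 ≥ 0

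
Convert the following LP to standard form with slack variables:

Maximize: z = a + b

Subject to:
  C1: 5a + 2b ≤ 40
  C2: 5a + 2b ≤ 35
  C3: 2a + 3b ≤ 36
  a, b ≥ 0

max z = a + b

s.t.
  5a + 2b + s1 = 40
  5a + 2b + s2 = 35
  2a + 3b + s3 = 36
  a, b, s1, s2, s3 ≥ 0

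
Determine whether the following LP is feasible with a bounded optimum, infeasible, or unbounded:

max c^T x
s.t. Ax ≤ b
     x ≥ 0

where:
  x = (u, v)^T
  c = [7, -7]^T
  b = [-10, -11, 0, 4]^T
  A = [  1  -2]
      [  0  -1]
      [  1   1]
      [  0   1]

Infeasible (no feasible solution exists)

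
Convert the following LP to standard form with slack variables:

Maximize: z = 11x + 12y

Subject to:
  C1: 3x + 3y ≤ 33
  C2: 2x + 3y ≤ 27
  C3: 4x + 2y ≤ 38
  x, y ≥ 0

max z = 11x + 12y

s.t.
  3x + 3y + s1 = 33
  2x + 3y + s2 = 27
  4x + 2y + s3 = 38
  x, y, s1, s2, s3 ≥ 0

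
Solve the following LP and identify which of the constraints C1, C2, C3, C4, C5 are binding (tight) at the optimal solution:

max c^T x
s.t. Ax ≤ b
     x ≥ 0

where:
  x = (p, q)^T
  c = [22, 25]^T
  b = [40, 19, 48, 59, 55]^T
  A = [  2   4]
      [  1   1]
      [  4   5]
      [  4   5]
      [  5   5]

At p = 7, q = 4, compute slack b - a·x for each constraint:
  C1: 40 − 30 = 10  (slack)
  C2: 19 − 11 = 8  (slack)
  C3: 48 − 48 = 0  (binding)
  C4: 59 − 48 = 11  (slack)
  C5: 55 − 55 = 0  (binding)

Optimal: p = 7, q = 4
Binding: C3, C5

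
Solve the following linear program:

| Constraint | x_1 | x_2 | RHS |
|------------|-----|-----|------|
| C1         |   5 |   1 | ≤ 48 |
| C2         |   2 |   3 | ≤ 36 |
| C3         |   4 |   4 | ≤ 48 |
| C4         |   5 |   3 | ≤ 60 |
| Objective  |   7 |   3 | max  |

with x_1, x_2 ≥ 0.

Evaluate the objective at each vertex of the feasible region:
  z(0, 0) = 0
  z(9.6, 0) = 67.2
  z(9, 3) = 72  ←
  z(0, 12) = 36
The maximum is at x_1 = 9, x_2 = 3.

x_1 = 9, x_2 = 3, z = 72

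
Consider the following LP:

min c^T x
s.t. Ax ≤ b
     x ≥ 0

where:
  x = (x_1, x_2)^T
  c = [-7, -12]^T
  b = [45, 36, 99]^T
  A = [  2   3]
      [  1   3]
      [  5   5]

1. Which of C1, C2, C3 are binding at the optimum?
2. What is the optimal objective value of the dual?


1. C1, C2
2. -171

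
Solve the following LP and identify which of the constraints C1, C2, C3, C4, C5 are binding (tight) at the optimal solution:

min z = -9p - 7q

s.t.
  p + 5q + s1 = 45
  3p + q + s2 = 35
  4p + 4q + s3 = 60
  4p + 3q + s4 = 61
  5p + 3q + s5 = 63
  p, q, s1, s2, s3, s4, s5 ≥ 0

At p = 9, q = 6, compute slack b - a·x for each constraint:
  C1: 45 − 39 = 6  (slack)
  C2: 35 − 33 = 2  (slack)
  C3: 60 − 60 = 0  (binding)
  C4: 61 − 54 = 7  (slack)
  C5: 63 − 63 = 0  (binding)

Optimal: p = 9, q = 6
Binding: C3, C5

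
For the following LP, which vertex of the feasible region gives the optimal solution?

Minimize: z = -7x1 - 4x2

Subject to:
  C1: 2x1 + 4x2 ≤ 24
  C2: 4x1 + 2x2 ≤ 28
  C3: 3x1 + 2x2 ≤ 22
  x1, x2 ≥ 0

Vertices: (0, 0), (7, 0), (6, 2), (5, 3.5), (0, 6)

Evaluate the objective at each vertex of the feasible region:
  z(0, 0) = 0
  z(7, 0) = -49
  z(6, 2) = -50  ←
  z(5, 3.5) = -49
  z(0, 6) = -24
The minimum is at x1 = 6, x2 = 2.

(6, 2)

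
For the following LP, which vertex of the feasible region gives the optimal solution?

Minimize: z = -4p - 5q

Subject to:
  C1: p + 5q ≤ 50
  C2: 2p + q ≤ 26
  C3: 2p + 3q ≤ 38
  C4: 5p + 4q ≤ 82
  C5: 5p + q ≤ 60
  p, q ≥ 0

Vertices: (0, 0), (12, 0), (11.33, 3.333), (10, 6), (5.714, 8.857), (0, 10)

Evaluate the objective at each vertex of the feasible region:
  z(0, 0) = 0
  z(12, 0) = -48
  z(11.33, 3.333) = -62
  z(10, 6) = -70  ←
  z(5.714, 8.857) = -67.14
  z(0, 10) = -50
The minimum is at p = 10, q = 6.

(10, 6)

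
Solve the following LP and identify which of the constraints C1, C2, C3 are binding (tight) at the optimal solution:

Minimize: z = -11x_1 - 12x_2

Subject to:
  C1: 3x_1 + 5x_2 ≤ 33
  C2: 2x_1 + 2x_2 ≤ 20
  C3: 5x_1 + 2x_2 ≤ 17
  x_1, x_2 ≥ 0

At x_1 = 1, x_2 = 6, compute slack b - a·x for each constraint:
  C1: 33 − 33 = 0  (binding)
  C2: 20 − 14 = 6  (slack)
  C3: 17 − 17 = 0  (binding)

Optimal: x_1 = 1, x_2 = 6
Binding: C1, C3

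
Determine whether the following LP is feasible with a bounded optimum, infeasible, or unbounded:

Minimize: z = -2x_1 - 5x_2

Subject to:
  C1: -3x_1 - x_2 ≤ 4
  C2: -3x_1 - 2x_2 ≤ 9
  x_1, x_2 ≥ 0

Unbounded (objective can decrease without bound)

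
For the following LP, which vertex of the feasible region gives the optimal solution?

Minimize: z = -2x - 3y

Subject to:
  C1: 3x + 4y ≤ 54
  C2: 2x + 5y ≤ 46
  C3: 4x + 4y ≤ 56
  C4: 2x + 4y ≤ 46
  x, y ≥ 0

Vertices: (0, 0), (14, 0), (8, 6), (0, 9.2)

Evaluate the objective at each vertex of the feasible region:
  z(0, 0) = 0
  z(14, 0) = -28
  z(8, 6) = -34  ←
  z(0, 9.2) = -27.6
The minimum is at x = 8, y = 6.

(8, 6)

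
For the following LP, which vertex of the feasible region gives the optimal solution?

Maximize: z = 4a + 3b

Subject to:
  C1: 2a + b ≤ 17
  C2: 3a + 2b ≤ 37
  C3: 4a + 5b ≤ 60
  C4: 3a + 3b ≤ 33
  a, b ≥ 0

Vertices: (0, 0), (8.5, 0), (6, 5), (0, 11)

Evaluate the objective at each vertex of the feasible region:
  z(0, 0) = 0
  z(8.5, 0) = 34
  z(6, 5) = 39  ←
  z(0, 11) = 33
The maximum is at a = 6, b = 5.

(6, 5)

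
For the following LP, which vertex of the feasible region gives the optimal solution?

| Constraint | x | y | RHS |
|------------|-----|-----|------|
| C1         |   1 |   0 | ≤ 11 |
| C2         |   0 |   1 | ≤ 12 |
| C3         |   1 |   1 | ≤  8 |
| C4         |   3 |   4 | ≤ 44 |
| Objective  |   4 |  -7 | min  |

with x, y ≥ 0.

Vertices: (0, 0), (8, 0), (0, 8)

Evaluate the objective at each vertex of the feasible region:
  z(0, 0) = 0
  z(8, 0) = 32
  z(0, 8) = -56  ←
The minimum is at x = 0, y = 8.

(0, 8)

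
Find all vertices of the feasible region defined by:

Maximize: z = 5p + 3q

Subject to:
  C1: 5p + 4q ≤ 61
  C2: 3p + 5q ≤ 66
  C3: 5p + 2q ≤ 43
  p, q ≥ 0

(0, 0), (8.6, 0), (5, 9), (3.154, 11.31), (0, 13.2)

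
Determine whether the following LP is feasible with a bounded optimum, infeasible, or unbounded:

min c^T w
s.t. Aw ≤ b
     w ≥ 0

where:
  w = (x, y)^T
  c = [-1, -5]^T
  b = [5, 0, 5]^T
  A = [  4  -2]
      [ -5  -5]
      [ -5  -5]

Unbounded (objective can decrease without bound)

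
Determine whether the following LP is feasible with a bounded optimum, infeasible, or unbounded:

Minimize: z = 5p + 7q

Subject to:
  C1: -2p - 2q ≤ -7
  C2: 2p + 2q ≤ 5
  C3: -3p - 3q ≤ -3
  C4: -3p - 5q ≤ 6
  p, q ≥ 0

Infeasible (no feasible solution exists)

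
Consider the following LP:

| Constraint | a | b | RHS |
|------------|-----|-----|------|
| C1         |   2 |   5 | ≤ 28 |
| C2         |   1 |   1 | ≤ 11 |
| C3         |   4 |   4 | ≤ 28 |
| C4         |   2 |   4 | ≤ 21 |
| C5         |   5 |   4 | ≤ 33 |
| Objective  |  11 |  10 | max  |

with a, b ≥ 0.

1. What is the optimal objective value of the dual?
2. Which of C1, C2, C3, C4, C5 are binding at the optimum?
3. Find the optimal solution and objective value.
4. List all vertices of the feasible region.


1. 75
2. C3, C5
3. a = 5, b = 2, z = 75
4. (0, 0), (6.6, 0), (5, 2), (3.5, 3.5), (0, 5.25)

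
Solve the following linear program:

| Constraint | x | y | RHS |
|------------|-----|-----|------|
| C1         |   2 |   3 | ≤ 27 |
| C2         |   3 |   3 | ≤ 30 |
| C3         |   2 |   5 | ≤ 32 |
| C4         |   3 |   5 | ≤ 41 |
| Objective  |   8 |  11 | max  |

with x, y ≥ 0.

Evaluate the objective at each vertex of the feasible region:
  z(0, 0) = 0
  z(10, 0) = 80
  z(6, 4) = 92  ←
  z(0, 6.4) = 70.4
The maximum is at x = 6, y = 4.

x = 6, y = 4, z = 92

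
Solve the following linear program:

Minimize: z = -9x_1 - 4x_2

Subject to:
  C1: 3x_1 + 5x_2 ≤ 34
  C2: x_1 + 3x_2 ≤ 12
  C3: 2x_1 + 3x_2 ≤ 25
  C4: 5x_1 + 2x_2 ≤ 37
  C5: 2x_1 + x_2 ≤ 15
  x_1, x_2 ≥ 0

Evaluate the objective at each vertex of the feasible region:
  z(0, 0) = 0
  z(7.4, 0) = -66.6
  z(7, 1) = -67  ←
  z(6.6, 1.8) = -66.6
  z(0, 4) = -16
The minimum is at x_1 = 7, x_2 = 1.

x_1 = 7, x_2 = 1, z = -67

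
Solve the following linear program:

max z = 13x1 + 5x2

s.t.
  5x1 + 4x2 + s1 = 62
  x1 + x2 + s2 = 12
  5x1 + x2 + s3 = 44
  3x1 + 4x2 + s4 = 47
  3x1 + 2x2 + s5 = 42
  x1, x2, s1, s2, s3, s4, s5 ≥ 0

Evaluate the objective at each vertex of the feasible region:
  z(0, 0) = 0
  z(8.8, 0) = 114.4
  z(8, 4) = 124  ←
  z(1, 11) = 68
  z(0, 11.75) = 58.75
The maximum is at x1 = 8, x2 = 4.

x1 = 8, x2 = 4, z = 124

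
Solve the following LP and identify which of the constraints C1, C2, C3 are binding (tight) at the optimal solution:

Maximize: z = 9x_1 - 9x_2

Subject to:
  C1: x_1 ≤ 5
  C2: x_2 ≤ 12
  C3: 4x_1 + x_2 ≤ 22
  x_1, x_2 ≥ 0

At x_1 = 5, x_2 = 0, compute slack b - a·x for each constraint:
  C1: 5 − 5 = 0  (binding)
  C2: 12 − 0 = 12  (slack)
  C3: 22 − 20 = 2  (slack)

Optimal: x_1 = 5, x_2 = 0
Binding: C1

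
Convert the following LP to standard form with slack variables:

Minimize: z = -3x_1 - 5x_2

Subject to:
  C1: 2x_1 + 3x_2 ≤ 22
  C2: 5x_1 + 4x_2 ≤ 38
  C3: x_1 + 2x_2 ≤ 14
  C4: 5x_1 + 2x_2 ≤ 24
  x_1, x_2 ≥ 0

min z = -3x_1 - 5x_2

s.t.
  2x_1 + 3x_2 + s1 = 22
  5x_1 + 4x_2 + s2 = 38
  x_1 + 2x_2 + s3 = 14
  5x_1 + 2x_2 + s4 = 24
  x_1, x_2, s1, s2, s3, s4 ≥ 0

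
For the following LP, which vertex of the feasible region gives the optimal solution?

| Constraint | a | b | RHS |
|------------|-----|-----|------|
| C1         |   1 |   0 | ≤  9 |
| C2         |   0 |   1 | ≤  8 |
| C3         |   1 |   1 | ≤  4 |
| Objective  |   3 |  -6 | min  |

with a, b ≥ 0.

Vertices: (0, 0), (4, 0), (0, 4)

Evaluate the objective at each vertex of the feasible region:
  z(0, 0) = 0
  z(4, 0) = 12
  z(0, 4) = -24  ←
The minimum is at a = 0, b = 4.

(0, 4)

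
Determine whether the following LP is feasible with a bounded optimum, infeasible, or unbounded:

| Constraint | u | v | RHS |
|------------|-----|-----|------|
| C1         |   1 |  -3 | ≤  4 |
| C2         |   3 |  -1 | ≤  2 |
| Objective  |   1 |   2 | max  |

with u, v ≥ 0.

Unbounded (objective can increase without bound)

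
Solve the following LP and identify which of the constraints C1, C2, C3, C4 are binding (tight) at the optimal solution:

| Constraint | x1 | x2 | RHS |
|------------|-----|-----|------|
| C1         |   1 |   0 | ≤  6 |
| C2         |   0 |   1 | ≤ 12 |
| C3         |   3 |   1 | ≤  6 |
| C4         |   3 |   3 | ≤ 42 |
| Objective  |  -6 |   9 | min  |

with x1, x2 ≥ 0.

At x1 = 2, x2 = 0, compute slack b - a·x for each constraint:
  C1: 6 − 2 = 4  (slack)
  C2: 12 − 0 = 12  (slack)
  C3: 6 − 6 = 0  (binding)
  C4: 42 − 6 = 36  (slack)

Optimal: x1 = 2, x2 = 0
Binding: C3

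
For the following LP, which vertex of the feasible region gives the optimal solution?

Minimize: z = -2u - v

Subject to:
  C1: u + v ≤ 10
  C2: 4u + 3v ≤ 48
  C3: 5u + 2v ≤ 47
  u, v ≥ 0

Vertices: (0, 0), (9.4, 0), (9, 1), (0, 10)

Evaluate the objective at each vertex of the feasible region:
  z(0, 0) = 0
  z(9.4, 0) = -18.8
  z(9, 1) = -19  ←
  z(0, 10) = -10
The minimum is at u = 9, v = 1.

(9, 1)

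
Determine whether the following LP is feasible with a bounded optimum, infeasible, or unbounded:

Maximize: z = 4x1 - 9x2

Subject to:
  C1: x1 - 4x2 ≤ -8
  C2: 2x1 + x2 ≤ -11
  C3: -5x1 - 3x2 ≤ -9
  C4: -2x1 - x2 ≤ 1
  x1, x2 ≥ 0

Infeasible (no feasible solution exists)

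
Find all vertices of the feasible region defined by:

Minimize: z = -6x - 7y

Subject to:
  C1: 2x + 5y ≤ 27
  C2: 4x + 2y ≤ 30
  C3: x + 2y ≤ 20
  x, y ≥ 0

(0, 0), (7.5, 0), (6, 3), (0, 5.4)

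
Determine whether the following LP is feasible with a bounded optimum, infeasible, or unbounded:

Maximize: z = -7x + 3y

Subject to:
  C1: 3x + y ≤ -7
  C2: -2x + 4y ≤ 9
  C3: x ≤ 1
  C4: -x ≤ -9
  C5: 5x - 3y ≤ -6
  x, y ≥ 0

Infeasible (no feasible solution exists)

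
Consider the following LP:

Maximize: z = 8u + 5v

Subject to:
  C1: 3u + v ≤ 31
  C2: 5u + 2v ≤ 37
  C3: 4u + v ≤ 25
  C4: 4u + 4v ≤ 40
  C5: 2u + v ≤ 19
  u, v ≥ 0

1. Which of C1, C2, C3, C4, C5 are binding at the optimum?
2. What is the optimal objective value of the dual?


1. C3, C4
2. 65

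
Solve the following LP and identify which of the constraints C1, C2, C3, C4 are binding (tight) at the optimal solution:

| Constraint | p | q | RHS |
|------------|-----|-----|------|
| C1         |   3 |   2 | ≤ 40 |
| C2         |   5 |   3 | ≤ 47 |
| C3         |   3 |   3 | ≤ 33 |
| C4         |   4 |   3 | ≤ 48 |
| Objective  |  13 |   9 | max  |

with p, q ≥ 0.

At p = 7, q = 4, compute slack b - a·x for each constraint:
  C1: 40 − 29 = 11  (slack)
  C2: 47 − 47 = 0  (binding)
  C3: 33 − 33 = 0  (binding)
  C4: 48 − 40 = 8  (slack)

Optimal: p = 7, q = 4
Binding: C2, C3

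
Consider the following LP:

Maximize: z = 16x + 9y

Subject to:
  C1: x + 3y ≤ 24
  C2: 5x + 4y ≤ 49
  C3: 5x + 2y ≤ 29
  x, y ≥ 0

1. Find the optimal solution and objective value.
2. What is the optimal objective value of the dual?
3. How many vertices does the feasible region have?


1. x = 3, y = 7, z = 111
2. 111
3. 4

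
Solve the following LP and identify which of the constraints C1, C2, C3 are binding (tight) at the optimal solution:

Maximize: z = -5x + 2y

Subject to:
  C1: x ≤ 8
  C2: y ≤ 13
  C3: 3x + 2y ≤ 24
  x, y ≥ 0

At x = 0, y = 12, compute slack b - a·x for each constraint:
  C1: 8 − 0 = 8  (slack)
  C2: 13 − 12 = 1  (slack)
  C3: 24 − 24 = 0  (binding)

Optimal: x = 0, y = 12
Binding: C3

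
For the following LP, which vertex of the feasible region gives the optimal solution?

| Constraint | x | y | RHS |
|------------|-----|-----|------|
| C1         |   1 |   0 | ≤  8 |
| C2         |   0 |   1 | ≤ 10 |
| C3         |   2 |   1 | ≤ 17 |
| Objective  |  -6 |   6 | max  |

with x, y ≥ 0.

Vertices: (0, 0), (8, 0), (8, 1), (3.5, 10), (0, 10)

Evaluate the objective at each vertex of the feasible region:
  z(0, 0) = 0
  z(8, 0) = -48
  z(8, 1) = -42
  z(3.5, 10) = 39
  z(0, 10) = 60  ←
The maximum is at x = 0, y = 10.

(0, 10)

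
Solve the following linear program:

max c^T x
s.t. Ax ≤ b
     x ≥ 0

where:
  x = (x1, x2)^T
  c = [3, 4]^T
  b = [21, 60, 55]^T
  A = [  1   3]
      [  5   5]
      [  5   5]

Evaluate the objective at each vertex of the feasible region:
  z(0, 0) = 0
  z(11, 0) = 33
  z(6, 5) = 38  ←
  z(0, 7) = 28
The maximum is at x1 = 6, x2 = 5.

x1 = 6, x2 = 5, z = 38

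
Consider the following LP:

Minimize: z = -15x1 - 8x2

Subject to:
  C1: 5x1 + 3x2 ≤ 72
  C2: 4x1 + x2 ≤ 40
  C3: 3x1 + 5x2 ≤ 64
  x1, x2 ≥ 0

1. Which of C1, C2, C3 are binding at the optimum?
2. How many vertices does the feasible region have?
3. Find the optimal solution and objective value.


1. C2, C3
2. 4
3. x1 = 8, x2 = 8, z = -184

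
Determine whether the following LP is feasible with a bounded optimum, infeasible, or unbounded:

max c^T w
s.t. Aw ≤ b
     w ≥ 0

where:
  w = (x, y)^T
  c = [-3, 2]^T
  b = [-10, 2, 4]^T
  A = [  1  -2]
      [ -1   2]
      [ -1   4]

Infeasible (no feasible solution exists)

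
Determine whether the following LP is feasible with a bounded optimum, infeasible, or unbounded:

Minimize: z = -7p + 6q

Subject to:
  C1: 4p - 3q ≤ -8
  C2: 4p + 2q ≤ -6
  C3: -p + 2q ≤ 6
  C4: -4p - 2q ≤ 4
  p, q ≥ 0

Infeasible (no feasible solution exists)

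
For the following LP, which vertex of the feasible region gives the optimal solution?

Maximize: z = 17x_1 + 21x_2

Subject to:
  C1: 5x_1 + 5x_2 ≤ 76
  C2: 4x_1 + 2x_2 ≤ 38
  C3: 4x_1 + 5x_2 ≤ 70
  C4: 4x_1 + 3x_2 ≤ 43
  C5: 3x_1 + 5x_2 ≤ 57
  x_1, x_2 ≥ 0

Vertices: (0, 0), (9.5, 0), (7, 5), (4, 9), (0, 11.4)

Evaluate the objective at each vertex of the feasible region:
  z(0, 0) = 0
  z(9.5, 0) = 161.5
  z(7, 5) = 224
  z(4, 9) = 257  ←
  z(0, 11.4) = 239.4
The maximum is at x_1 = 4, x_2 = 9.

(4, 9)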